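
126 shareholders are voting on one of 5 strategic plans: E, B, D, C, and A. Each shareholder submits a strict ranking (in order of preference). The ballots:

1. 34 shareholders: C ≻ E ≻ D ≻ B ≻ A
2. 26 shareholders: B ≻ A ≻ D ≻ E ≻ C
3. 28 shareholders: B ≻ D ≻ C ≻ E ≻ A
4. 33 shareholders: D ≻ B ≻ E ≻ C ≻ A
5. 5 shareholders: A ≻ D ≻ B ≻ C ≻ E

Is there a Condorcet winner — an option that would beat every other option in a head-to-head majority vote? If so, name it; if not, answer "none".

D vs E: 92–34 for D.
D vs B: 72–54 for D.
D vs C: 92–34 for D.
D vs A: 95–31 for D.
D beats every other option head-to-head.

D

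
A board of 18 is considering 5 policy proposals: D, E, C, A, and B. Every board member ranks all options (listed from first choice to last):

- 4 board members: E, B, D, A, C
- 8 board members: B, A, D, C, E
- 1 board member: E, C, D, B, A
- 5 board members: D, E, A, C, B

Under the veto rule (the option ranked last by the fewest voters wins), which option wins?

Last-place votes: D 0, E 8, C 4, A 1, B 5.
D is ranked last by the fewest voters, so D wins.

D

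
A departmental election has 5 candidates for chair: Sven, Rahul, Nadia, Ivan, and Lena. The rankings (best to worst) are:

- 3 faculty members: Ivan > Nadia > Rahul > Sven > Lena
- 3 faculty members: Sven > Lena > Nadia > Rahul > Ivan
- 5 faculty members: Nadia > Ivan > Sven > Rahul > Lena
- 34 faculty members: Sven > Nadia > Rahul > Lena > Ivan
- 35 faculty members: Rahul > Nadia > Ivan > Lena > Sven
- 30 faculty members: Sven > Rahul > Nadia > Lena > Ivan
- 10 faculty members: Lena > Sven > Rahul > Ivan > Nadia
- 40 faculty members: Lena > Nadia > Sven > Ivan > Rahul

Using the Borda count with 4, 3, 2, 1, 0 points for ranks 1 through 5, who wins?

Sven: 3·1 + 3·4 + 5·2 + 34·4 + 35·0 + 30·4 + 10·3 + 40·2 = 391
Rahul: 3·2 + 3·1 + 5·1 + 34·2 + 35·4 + 30·3 + 10·2 + 40·0 = 332
Nadia: 3·3 + 3·2 + 5·4 + 34·3 + 35·3 + 30·2 + 10·0 + 40·3 = 422
Ivan: 3·4 + 3·0 + 5·3 + 34·0 + 35·2 + 30·0 + 10·1 + 40·1 = 147
Lena: 3·0 + 3·3 + 5·0 + 34·1 + 35·1 + 30·1 + 10·4 + 40·4 = 308
Nadia has the highest Borda score (422).

Nadia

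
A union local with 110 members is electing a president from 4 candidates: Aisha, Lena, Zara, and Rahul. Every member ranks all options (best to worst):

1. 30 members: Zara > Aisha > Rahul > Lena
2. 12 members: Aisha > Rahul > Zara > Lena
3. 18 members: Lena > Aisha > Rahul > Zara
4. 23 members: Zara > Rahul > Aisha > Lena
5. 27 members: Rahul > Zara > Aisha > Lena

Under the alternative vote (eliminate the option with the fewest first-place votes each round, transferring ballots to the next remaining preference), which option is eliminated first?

Round 1: Aisha 12, Lena 18, Zara 53, Rahul 27. Eliminate Aisha.

Aisha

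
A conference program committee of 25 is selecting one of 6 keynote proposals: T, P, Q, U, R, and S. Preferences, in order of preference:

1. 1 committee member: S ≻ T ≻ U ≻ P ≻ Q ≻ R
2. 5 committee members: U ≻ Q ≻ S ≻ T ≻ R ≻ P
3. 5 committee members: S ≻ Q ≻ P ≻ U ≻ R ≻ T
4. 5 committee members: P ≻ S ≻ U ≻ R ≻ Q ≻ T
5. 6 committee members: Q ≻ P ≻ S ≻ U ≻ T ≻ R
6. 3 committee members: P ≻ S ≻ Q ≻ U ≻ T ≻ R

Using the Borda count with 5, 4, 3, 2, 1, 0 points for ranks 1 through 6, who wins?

S

T: 1·4 + 5·2 + 5·0 + 5·0 + 6·1 + 3·1 = 23
P: 1·2 + 5·0 + 5·3 + 5·5 + 6·4 + 3·5 = 81
Q: 1·1 + 5·4 + 5·4 + 5·1 + 6·5 + 3·3 = 85
U: 1·3 + 5·5 + 5·2 + 5·3 + 6·2 + 3·2 = 71
R: 1·0 + 5·1 + 5·1 + 5·2 + 6·0 + 3·0 = 20
S: 1·5 + 5·3 + 5·5 + 5·4 + 6·3 + 3·4 = 95
S has the highest Borda score (95).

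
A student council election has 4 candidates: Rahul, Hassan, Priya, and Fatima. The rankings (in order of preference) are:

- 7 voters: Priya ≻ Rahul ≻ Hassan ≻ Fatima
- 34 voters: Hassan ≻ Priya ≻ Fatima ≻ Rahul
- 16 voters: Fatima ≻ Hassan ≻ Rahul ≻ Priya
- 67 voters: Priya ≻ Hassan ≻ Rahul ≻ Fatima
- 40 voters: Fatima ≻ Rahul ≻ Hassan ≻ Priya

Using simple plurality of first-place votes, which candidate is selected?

First-place votes: Rahul 0, Hassan 34, Priya 74, Fatima 56.
Priya has the most first-place votes.

Priya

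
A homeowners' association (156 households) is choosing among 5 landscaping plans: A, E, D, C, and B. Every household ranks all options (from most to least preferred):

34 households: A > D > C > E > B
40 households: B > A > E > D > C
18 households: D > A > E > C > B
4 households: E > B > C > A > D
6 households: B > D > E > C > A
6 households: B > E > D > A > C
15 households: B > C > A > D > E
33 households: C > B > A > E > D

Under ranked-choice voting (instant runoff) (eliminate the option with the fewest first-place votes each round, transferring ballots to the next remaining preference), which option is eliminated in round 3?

Round 1: A 34, E 4, D 18, C 33, B 67. Eliminate E.
Round 2: A 34, D 18, C 33, B 71. Eliminate D.
Round 3: A 52, C 33, B 71. Eliminate C.

C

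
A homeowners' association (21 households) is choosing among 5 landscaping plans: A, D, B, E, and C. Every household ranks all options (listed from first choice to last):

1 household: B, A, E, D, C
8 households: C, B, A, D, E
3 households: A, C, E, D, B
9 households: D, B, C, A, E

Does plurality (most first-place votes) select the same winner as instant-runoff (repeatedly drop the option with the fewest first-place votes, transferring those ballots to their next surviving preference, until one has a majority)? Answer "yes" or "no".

no

Plurality — first-place votes: A 3, D 9, B 1, E 0, C 8. Winner: D.
Instant-runoff — R1 A 3, D 9, B 1, E 0, C 8 (E out); R2 A 3, D 9, B 1, C 8 (B out); R3 A 4, D 9, C 8 (A out); R4 D 10, C 11 (C winner). Winner: C.
The two methods disagree.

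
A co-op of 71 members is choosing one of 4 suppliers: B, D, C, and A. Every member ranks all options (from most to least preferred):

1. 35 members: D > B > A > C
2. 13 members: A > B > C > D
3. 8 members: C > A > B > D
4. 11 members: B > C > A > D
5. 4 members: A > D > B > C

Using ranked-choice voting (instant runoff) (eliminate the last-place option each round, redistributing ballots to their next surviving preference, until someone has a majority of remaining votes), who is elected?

A

Round 1: B 11, D 35, C 8, A 17. Eliminate C.
Round 2: B 11, D 35, A 25. Eliminate B.
Round 3: D 35, A 36. A has a majority.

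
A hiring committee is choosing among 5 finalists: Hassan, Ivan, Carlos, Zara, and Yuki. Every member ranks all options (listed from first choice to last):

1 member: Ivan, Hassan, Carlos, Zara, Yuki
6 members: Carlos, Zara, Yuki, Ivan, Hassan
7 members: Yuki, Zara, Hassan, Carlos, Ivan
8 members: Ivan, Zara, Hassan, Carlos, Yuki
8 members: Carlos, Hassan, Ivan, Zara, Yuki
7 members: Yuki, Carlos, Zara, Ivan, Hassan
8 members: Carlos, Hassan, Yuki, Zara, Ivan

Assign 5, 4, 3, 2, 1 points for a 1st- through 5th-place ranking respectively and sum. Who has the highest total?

Carlos

Hassan: 1·4 + 6·1 + 7·3 + 8·3 + 8·4 + 7·1 + 8·4 = 126
Ivan: 1·5 + 6·2 + 7·1 + 8·5 + 8·3 + 7·2 + 8·1 = 110
Carlos: 1·3 + 6·5 + 7·2 + 8·2 + 8·5 + 7·4 + 8·5 = 171
Zara: 1·2 + 6·4 + 7·4 + 8·4 + 8·2 + 7·3 + 8·2 = 139
Yuki: 1·1 + 6·3 + 7·5 + 8·1 + 8·1 + 7·5 + 8·3 = 129
Carlos has the highest Borda score (171).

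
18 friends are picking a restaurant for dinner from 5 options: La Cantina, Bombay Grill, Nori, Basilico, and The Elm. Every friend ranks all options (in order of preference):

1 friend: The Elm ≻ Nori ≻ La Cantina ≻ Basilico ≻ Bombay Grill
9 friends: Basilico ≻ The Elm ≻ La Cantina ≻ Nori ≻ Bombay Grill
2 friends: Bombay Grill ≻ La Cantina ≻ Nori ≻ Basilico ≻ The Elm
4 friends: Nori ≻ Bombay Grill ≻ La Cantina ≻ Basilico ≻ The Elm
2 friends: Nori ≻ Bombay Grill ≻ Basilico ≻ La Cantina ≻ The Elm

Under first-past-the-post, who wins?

Basilico

First-place votes: La Cantina 0, Bombay Grill 2, Nori 6, Basilico 9, The Elm 1.
Basilico has the most first-place votes.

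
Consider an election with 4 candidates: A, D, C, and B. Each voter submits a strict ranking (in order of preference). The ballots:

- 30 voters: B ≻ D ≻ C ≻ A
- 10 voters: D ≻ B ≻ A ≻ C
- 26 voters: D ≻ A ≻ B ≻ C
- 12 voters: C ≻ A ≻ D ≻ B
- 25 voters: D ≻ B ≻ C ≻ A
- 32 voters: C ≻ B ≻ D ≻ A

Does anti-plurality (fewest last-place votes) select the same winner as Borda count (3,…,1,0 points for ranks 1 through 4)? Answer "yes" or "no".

yes

Anti-plurality — last-place votes: A 87, D 0, C 36, B 12. Winner: D.
Borda — scores: A 86, D 287, C 187, B 250. Winner: D.
The two methods agree.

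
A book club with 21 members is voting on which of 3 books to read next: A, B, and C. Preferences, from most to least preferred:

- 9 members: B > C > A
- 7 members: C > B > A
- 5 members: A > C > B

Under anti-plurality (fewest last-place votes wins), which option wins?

Last-place votes: A 16, B 5, C 0.
C is ranked last by the fewest voters, so C wins.

C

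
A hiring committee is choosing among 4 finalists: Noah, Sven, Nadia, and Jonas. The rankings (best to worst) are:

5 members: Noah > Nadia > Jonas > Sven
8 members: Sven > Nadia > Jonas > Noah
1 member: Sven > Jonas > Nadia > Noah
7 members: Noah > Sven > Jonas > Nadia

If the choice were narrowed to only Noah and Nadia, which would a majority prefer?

Noah

Voters preferring Noah to Nadia: 12; preferring Nadia to Noah: 9.
Noah wins the head-to-head.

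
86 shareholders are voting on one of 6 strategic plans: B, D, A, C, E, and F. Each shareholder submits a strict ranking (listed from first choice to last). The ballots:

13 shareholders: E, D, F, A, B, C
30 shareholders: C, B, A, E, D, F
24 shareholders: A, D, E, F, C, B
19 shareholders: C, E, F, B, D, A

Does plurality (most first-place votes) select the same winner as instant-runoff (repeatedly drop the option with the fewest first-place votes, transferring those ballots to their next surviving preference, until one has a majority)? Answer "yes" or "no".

yes

Plurality — first-place votes: B 0, D 0, A 24, C 49, E 13, F 0. Winner: C.
Instant-runoff — R1 B 0, D 0, A 24, C 49, E 13, F 0 (C winner). Winner: C.
The two methods agree.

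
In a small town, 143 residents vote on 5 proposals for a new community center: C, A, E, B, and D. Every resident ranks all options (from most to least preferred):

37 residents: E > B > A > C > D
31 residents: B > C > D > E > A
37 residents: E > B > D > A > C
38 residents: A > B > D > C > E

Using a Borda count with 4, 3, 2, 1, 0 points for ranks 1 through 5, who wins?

C: 37·1 + 31·3 + 37·0 + 38·1 = 168
A: 37·2 + 31·0 + 37·1 + 38·4 = 263
E: 37·4 + 31·1 + 37·4 + 38·0 = 327
B: 37·3 + 31·4 + 37·3 + 38·3 = 460
D: 37·0 + 31·2 + 37·2 + 38·2 = 212
B has the highest Borda score (460).

B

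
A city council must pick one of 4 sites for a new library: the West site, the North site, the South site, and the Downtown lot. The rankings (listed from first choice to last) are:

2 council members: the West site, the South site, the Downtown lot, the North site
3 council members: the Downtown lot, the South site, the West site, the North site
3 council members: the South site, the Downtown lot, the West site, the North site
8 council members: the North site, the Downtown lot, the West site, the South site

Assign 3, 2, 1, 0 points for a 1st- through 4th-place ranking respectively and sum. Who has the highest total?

the Downtown lot

the West site: 2·3 + 3·1 + 3·1 + 8·1 = 20
the North site: 2·0 + 3·0 + 3·0 + 8·3 = 24
the South site: 2·2 + 3·2 + 3·3 + 8·0 = 19
the Downtown lot: 2·1 + 3·3 + 3·2 + 8·2 = 33
the Downtown lot has the highest Borda score (33).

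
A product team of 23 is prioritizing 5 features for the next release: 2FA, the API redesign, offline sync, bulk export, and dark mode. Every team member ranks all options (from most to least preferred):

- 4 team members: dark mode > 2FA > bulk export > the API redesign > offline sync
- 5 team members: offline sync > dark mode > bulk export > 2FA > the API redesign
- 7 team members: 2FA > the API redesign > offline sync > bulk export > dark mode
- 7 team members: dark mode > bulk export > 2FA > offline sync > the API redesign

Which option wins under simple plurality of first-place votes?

First-place votes: 2FA 7, the API redesign 0, offline sync 5, bulk export 0, dark mode 11.
dark mode has the most first-place votes.

dark mode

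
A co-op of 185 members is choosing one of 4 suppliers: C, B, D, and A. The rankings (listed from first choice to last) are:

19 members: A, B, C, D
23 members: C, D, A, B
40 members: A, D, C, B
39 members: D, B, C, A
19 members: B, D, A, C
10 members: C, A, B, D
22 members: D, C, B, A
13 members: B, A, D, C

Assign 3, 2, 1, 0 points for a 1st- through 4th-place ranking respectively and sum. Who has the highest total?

D

C: 19·1 + 23·3 + 40·1 + 39·1 + 19·0 + 10·3 + 22·2 + 13·0 = 241
B: 19·2 + 23·0 + 40·0 + 39·2 + 19·3 + 10·1 + 22·1 + 13·3 = 244
D: 19·0 + 23·2 + 40·2 + 39·3 + 19·2 + 10·0 + 22·3 + 13·1 = 360
A: 19·3 + 23·1 + 40·3 + 39·0 + 19·1 + 10·2 + 22·0 + 13·2 = 265
D has the highest Borda score (360).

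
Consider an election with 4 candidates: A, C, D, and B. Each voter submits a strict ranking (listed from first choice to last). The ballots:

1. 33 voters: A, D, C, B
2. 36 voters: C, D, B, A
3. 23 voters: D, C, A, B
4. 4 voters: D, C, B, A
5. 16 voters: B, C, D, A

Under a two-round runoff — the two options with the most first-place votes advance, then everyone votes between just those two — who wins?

Round 1 first-place votes: A 33, C 36, D 27, B 16.
C and A advance.
Runoff: C is preferred to A by 79 voters; A by 33.
C wins the runoff.

C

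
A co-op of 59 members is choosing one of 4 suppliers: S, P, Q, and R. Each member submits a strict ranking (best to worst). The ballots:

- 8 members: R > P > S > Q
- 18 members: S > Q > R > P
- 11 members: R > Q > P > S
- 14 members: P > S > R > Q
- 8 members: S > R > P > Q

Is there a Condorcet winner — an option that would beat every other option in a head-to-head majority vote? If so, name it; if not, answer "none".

none

Checking pairwise contests:
P beats S 33–26.
R beats P 45–14.
S beats Q 48–11.
S beats R 40–19.
Every option loses at least one head-to-head, so there is no Condorcet winner.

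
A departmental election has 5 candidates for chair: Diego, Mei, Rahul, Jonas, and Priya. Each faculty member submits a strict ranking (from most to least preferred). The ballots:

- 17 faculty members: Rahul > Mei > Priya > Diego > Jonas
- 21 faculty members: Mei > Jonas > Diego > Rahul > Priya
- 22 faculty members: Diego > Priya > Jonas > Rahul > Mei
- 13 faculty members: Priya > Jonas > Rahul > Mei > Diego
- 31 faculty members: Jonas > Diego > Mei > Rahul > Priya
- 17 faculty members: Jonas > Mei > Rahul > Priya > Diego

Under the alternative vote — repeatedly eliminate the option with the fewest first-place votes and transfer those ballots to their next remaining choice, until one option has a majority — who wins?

Jonas

Round 1: Diego 22, Mei 21, Rahul 17, Jonas 48, Priya 13. Eliminate Priya.
Round 2: Diego 22, Mei 21, Rahul 17, Jonas 61. Jonas has a majority.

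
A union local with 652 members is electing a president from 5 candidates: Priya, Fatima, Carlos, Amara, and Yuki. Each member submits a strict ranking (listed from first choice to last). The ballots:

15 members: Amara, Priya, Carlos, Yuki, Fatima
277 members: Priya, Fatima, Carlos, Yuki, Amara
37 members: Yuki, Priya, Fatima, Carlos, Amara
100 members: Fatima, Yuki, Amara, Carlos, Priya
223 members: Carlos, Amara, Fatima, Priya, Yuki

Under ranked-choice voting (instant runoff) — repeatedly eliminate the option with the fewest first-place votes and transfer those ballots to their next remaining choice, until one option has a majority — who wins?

Round 1: Priya 277, Fatima 100, Carlos 223, Amara 15, Yuki 37. Eliminate Amara.
Round 2: Priya 292, Fatima 100, Carlos 223, Yuki 37. Eliminate Yuki.
Round 3: Priya 329, Fatima 100, Carlos 223. Priya has a majority.

Priya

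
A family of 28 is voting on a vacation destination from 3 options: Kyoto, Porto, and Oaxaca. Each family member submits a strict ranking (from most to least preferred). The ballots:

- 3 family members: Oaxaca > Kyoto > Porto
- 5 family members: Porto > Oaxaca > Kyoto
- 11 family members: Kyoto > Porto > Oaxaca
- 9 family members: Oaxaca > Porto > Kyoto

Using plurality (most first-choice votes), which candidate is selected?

First-place votes: Kyoto 11, Porto 5, Oaxaca 12.
Oaxaca has the most first-place votes.

Oaxaca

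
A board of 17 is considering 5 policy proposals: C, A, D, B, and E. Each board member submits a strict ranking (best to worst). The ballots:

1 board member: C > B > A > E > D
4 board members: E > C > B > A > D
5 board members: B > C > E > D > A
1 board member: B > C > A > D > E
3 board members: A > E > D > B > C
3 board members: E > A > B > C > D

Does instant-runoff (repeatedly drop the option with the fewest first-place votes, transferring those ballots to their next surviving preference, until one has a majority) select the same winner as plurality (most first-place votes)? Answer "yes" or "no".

yes

Instant-runoff — R1 C 1, A 3, D 0, B 6, E 7 (D out); R2 C 1, A 3, B 6, E 7 (C out); R3 A 3, B 7, E 7 (A out); R4 B 7, E 10 (E winner). Winner: E.
Plurality — first-place votes: C 1, A 3, D 0, B 6, E 7. Winner: E.
The two methods agree.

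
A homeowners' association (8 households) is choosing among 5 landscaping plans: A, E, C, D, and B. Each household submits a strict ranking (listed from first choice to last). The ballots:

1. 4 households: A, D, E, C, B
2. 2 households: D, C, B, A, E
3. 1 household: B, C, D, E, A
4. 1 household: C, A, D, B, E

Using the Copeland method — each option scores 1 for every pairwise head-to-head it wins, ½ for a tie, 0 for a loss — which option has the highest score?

A

A: beats E, D, and B; ties C → score 3.5.
E: ties C and B; loses to A and D → score 1.
C: beats B; ties A and E; loses to D → score 2.
D: beats E, C, and B; loses to A → score 3.
B: ties E; loses to A, C, and D → score 0.5.
A has the best pairwise record.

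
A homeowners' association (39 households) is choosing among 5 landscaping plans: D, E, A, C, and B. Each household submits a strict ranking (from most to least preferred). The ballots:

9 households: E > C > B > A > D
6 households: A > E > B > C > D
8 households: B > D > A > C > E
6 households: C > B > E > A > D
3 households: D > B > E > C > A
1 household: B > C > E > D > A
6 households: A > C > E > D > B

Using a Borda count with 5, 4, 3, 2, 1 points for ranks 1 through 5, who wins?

D: 9·1 + 6·1 + 8·4 + 6·1 + 3·5 + 1·2 + 6·2 = 82
E: 9·5 + 6·4 + 8·1 + 6·3 + 3·3 + 1·3 + 6·3 = 125
A: 9·2 + 6·5 + 8·3 + 6·2 + 3·1 + 1·1 + 6·5 = 118
C: 9·4 + 6·2 + 8·2 + 6·5 + 3·2 + 1·4 + 6·4 = 128
B: 9·3 + 6·3 + 8·5 + 6·4 + 3·4 + 1·5 + 6·1 = 132
B has the highest Borda score (132).

B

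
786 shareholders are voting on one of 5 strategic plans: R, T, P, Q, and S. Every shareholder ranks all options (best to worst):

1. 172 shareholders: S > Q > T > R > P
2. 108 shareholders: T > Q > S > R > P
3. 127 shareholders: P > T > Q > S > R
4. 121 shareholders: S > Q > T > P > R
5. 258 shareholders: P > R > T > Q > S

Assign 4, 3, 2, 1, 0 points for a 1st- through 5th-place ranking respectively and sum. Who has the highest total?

T

R: 172·1 + 108·1 + 127·0 + 121·0 + 258·3 = 1054
T: 172·2 + 108·4 + 127·3 + 121·2 + 258·2 = 1915
P: 172·0 + 108·0 + 127·4 + 121·1 + 258·4 = 1661
Q: 172·3 + 108·3 + 127·2 + 121·3 + 258·1 = 1715
S: 172·4 + 108·2 + 127·1 + 121·4 + 258·0 = 1515
T has the highest Borda score (1915).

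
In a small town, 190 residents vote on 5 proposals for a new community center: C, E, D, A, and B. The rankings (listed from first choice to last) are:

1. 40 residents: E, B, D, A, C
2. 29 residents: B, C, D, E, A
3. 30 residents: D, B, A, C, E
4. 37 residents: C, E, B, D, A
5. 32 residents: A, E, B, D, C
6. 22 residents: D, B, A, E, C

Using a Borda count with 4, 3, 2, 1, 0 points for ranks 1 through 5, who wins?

C: 40·0 + 29·3 + 30·1 + 37·4 + 32·0 + 22·0 = 265
E: 40·4 + 29·1 + 30·0 + 37·3 + 32·3 + 22·1 = 418
D: 40·2 + 29·2 + 30·4 + 37·1 + 32·1 + 22·4 = 415
A: 40·1 + 29·0 + 30·2 + 37·0 + 32·4 + 22·2 = 272
B: 40·3 + 29·4 + 30·3 + 37·2 + 32·2 + 22·3 = 530
B has the highest Borda score (530).

B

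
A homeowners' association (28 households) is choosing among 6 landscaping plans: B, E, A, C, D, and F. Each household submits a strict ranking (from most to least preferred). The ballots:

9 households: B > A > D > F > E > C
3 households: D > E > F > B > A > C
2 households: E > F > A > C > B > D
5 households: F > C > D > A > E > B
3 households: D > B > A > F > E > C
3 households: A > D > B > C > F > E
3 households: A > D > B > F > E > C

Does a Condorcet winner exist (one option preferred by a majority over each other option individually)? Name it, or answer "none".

Checking pairwise contests:
D beats B 17–11.
B beats E 18–10.
B beats A 15–13.
B beats C 21–7.
A beats D 17–11.
B beats F 18–10.
Every option loses at least one head-to-head, so there is no Condorcet winner.

none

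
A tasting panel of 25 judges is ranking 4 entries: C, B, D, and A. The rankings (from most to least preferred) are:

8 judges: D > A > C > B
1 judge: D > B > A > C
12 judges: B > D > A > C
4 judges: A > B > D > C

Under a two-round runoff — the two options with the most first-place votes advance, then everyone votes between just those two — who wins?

Round 1 first-place votes: C 0, B 12, D 9, A 4.
B and D advance.
Runoff: B is preferred to D by 16 voters; D by 9.
B wins the runoff.

B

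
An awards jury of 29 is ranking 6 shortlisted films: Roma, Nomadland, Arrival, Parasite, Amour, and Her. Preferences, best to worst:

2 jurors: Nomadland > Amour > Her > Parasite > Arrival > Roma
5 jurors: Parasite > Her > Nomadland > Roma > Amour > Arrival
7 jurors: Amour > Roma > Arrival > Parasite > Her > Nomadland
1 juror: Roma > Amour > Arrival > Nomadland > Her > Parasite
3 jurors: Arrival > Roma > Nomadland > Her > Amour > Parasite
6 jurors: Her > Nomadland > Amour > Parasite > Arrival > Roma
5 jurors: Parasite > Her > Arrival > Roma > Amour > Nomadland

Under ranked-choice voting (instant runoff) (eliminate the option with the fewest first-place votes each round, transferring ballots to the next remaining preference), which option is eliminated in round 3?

Round 1: Roma 1, Nomadland 2, Arrival 3, Parasite 10, Amour 7, Her 6. Eliminate Roma.
Round 2: Nomadland 2, Arrival 3, Parasite 10, Amour 8, Her 6. Eliminate Nomadland.
Round 3: Arrival 3, Parasite 10, Amour 10, Her 6. Eliminate Arrival.

Arrival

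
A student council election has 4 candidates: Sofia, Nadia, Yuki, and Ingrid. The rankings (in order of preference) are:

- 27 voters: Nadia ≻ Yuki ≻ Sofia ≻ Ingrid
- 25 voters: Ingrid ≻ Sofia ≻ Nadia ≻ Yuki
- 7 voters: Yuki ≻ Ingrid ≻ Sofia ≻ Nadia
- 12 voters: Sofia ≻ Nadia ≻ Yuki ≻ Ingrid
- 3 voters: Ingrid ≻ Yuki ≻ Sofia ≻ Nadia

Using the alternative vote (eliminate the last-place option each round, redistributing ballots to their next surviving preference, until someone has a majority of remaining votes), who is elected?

Nadia

Round 1: Sofia 12, Nadia 27, Yuki 7, Ingrid 28. Eliminate Yuki.
Round 2: Sofia 12, Nadia 27, Ingrid 35. Eliminate Sofia.
Round 3: Nadia 39, Ingrid 35. Nadia has a majority.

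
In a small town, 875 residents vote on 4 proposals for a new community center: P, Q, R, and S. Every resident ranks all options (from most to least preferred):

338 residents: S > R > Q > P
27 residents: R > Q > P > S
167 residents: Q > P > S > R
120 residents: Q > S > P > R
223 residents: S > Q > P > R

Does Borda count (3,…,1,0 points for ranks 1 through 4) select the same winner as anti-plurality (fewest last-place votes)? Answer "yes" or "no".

no

Borda — scores: P 704, Q 1699, R 757, S 2090. Winner: S.
Anti-plurality — last-place votes: P 338, Q 0, R 510, S 27. Winner: Q.
The two methods disagree.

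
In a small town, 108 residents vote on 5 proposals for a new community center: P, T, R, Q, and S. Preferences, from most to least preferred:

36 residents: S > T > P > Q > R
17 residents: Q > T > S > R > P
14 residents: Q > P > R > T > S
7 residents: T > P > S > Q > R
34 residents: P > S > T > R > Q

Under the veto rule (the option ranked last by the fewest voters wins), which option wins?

T

Last-place votes: P 17, T 0, R 43, Q 34, S 14.
T is ranked last by the fewest voters, so T wins.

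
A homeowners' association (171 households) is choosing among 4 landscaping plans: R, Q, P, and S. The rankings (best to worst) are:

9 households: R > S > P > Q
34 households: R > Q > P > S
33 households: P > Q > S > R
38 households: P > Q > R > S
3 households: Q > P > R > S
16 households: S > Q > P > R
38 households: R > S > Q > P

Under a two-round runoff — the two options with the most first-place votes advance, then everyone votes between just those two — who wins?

Round 1 first-place votes: R 81, Q 3, P 71, S 16.
R and P advance.
Runoff: R is preferred to P by 81 voters; P by 90.
P wins the runoff.

P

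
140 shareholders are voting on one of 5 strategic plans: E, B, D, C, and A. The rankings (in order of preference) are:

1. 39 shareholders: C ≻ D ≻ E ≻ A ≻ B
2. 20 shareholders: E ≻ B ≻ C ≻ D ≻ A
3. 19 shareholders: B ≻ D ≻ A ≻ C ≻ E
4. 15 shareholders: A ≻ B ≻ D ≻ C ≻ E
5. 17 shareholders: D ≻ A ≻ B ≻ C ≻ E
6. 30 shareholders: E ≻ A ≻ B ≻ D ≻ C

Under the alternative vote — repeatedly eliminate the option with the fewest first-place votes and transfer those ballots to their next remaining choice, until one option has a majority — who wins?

E

Round 1: E 50, B 19, D 17, C 39, A 15. Eliminate A.
Round 2: E 50, B 34, D 17, C 39. Eliminate D.
Round 3: E 50, B 51, C 39. Eliminate C.
Round 4: E 89, B 51. E has a majority.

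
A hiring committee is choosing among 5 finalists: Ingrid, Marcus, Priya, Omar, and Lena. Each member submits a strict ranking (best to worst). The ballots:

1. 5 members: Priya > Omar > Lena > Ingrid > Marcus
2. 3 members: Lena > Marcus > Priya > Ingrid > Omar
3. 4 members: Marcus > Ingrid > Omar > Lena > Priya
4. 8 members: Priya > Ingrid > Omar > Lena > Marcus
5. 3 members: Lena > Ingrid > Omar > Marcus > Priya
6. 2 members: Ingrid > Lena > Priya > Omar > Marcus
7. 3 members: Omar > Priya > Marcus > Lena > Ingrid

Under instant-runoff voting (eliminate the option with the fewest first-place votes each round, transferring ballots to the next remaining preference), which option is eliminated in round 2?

Round 1: Ingrid 2, Marcus 4, Priya 13, Omar 3, Lena 6. Eliminate Ingrid.
Round 2: Marcus 4, Priya 13, Omar 3, Lena 8. Eliminate Omar.

Omar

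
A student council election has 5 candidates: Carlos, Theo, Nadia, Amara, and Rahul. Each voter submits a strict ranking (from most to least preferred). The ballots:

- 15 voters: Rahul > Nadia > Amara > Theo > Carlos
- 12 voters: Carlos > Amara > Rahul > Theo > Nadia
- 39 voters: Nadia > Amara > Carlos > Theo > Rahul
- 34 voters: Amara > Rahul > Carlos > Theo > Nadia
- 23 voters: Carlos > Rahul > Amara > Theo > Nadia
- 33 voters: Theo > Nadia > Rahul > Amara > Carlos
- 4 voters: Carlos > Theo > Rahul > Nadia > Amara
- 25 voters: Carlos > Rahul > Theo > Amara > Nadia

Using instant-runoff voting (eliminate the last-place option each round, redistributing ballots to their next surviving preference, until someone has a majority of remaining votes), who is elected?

Round 1: Carlos 64, Theo 33, Nadia 39, Amara 34, Rahul 15. Eliminate Rahul.
Round 2: Carlos 64, Theo 33, Nadia 54, Amara 34. Eliminate Theo.
Round 3: Carlos 64, Nadia 87, Amara 34. Eliminate Amara.
Round 4: Carlos 98, Nadia 87. Carlos has a majority.

Carlos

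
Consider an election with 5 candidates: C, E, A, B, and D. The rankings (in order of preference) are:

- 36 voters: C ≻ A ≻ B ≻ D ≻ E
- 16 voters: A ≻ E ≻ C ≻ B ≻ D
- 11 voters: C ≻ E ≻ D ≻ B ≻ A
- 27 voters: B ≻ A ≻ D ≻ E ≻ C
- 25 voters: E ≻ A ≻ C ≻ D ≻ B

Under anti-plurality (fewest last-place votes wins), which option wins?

Last-place votes: C 27, E 36, A 11, B 25, D 16.
A is ranked last by the fewest voters, so A wins.

A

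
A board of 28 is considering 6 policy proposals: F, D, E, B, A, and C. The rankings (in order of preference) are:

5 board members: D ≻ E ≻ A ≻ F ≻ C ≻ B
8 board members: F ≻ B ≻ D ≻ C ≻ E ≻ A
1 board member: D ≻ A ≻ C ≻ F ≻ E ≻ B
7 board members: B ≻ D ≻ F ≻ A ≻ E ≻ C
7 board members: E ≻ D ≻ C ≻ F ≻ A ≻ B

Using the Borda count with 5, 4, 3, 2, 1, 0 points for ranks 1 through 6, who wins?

D

F: 5·2 + 8·5 + 1·2 + 7·3 + 7·2 = 87
D: 5·5 + 8·3 + 1·5 + 7·4 + 7·4 = 110
E: 5·4 + 8·1 + 1·1 + 7·1 + 7·5 = 71
B: 5·0 + 8·4 + 1·0 + 7·5 + 7·0 = 67
A: 5·3 + 8·0 + 1·4 + 7·2 + 7·1 = 40
C: 5·1 + 8·2 + 1·3 + 7·0 + 7·3 = 45
D has the highest Borda score (110).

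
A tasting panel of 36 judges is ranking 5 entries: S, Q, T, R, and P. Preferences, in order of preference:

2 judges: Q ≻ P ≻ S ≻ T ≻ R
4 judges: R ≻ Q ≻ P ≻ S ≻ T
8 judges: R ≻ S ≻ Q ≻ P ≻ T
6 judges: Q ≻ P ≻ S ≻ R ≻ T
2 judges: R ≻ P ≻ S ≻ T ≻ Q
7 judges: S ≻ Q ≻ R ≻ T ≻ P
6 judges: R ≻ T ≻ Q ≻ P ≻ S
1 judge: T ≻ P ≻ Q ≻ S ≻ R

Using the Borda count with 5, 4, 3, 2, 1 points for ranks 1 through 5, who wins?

R

S: 2·3 + 4·2 + 8·4 + 6·3 + 2·3 + 7·5 + 6·1 + 1·2 = 113
Q: 2·5 + 4·4 + 8·3 + 6·5 + 2·1 + 7·4 + 6·3 + 1·3 = 131
T: 2·2 + 4·1 + 8·1 + 6·1 + 2·2 + 7·2 + 6·4 + 1·5 = 69
R: 2·1 + 4·5 + 8·5 + 6·2 + 2·5 + 7·3 + 6·5 + 1·1 = 136
P: 2·4 + 4·3 + 8·2 + 6·4 + 2·4 + 7·1 + 6·2 + 1·4 = 91
R has the highest Borda score (136).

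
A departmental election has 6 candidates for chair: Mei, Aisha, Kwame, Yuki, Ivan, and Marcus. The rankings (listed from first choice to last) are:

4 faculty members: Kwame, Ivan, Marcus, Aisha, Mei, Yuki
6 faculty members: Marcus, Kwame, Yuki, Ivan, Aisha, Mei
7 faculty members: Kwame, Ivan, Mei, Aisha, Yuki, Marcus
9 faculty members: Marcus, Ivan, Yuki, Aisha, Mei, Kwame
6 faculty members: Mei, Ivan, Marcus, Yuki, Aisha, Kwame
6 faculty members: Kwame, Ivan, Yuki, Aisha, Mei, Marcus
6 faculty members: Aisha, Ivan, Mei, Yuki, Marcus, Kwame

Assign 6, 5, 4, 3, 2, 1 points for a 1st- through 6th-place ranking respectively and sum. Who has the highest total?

Mei: 4·2 + 6·1 + 7·4 + 9·2 + 6·6 + 6·2 + 6·4 = 132
Aisha: 4·3 + 6·2 + 7·3 + 9·3 + 6·2 + 6·3 + 6·6 = 138
Kwame: 4·6 + 6·5 + 7·6 + 9·1 + 6·1 + 6·6 + 6·1 = 153
Yuki: 4·1 + 6·4 + 7·2 + 9·4 + 6·3 + 6·4 + 6·3 = 138
Ivan: 4·5 + 6·3 + 7·5 + 9·5 + 6·5 + 6·5 + 6·5 = 208
Marcus: 4·4 + 6·6 + 7·1 + 9·6 + 6·4 + 6·1 + 6·2 = 155
Ivan has the highest Borda score (208).

Ivan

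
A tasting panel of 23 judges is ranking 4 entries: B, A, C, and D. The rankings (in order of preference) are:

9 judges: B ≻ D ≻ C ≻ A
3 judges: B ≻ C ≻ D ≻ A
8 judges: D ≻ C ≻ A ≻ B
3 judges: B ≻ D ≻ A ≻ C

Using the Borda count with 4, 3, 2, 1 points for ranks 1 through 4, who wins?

B: 9·4 + 3·4 + 8·1 + 3·4 = 68
A: 9·1 + 3·1 + 8·2 + 3·2 = 34
C: 9·2 + 3·3 + 8·3 + 3·1 = 54
D: 9·3 + 3·2 + 8·4 + 3·3 = 74
D has the highest Borda score (74).

D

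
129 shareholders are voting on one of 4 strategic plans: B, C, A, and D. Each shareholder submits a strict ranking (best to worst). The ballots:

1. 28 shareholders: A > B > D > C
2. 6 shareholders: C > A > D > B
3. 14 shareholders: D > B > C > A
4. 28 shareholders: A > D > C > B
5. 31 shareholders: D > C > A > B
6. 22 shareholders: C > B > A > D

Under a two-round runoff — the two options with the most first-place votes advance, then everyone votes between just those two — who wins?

A

Round 1 first-place votes: B 0, C 28, A 56, D 45.
A and D advance.
Runoff: A is preferred to D by 84 voters; D by 45.
A wins the runoff.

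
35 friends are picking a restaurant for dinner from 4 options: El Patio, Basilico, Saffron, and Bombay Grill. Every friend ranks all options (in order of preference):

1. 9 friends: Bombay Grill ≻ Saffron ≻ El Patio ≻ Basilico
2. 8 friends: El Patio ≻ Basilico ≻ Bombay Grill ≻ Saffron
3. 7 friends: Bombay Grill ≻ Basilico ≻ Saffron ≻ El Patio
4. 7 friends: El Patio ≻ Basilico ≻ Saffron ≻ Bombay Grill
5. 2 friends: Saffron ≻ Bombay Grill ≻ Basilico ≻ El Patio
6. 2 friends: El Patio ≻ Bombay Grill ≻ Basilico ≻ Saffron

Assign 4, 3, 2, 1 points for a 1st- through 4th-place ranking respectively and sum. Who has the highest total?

El Patio: 9·2 + 8·4 + 7·1 + 7·4 + 2·1 + 2·4 = 95
Basilico: 9·1 + 8·3 + 7·3 + 7·3 + 2·2 + 2·2 = 83
Saffron: 9·3 + 8·1 + 7·2 + 7·2 + 2·4 + 2·1 = 73
Bombay Grill: 9·4 + 8·2 + 7·4 + 7·1 + 2·3 + 2·3 = 99
Bombay Grill has the highest Borda score (99).

Bombay Grill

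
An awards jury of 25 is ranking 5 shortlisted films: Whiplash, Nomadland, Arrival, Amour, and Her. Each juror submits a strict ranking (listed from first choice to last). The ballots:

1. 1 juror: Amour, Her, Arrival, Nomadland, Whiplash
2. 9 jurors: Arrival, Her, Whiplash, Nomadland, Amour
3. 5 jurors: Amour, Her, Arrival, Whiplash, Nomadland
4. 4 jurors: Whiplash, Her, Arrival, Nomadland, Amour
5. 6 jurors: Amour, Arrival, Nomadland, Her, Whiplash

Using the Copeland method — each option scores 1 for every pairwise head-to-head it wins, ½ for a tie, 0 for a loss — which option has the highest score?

Arrival

Whiplash: beats Nomadland and Amour; loses to Arrival and Her → score 2.
Nomadland: beats Amour; loses to Whiplash, Arrival, and Her → score 1.
Arrival: beats Whiplash, Nomadland, Amour, and Her → score 4.
Amour: loses to Whiplash, Nomadland, Arrival, and Her → score 0.
Her: beats Whiplash, Nomadland, and Amour; loses to Arrival → score 3.
Arrival has the best pairwise record.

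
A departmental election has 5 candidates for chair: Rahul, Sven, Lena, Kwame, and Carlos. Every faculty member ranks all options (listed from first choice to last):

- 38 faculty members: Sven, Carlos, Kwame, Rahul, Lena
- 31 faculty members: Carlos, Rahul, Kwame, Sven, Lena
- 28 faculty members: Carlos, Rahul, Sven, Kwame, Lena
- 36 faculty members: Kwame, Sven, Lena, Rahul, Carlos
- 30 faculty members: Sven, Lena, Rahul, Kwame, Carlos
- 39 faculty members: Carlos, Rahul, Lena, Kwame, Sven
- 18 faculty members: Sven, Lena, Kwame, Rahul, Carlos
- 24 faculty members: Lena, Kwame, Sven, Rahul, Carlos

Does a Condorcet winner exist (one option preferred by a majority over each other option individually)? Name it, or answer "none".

Checking pairwise contests:
Sven beats Rahul 146–98.
Kwame beats Sven 130–114.
Rahul beats Lena 136–108.
Rahul beats Kwame 128–116.
Sven beats Carlos 146–98.
Every option loses at least one head-to-head, so there is no Condorcet winner.

none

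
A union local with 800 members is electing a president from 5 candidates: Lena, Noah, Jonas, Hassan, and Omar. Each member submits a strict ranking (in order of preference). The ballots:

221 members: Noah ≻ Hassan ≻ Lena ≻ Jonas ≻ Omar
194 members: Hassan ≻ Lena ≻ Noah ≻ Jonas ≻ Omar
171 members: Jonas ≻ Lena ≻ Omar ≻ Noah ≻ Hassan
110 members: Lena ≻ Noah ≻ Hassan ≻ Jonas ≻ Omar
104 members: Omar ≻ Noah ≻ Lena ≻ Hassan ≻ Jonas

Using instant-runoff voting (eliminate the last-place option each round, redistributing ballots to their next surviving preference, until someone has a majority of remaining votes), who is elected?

Noah

Round 1: Lena 110, Noah 221, Jonas 171, Hassan 194, Omar 104. Eliminate Omar.
Round 2: Lena 110, Noah 325, Jonas 171, Hassan 194. Eliminate Lena.
Round 3: Noah 435, Jonas 171, Hassan 194. Noah has a majority.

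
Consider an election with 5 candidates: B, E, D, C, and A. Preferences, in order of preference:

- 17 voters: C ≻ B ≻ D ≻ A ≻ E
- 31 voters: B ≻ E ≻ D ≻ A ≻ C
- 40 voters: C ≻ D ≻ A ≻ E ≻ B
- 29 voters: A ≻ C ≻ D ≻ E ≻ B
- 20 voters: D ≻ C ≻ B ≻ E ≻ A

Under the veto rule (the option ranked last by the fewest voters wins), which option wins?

Last-place votes: B 69, E 17, D 0, C 31, A 20.
D is ranked last by the fewest voters, so D wins.

D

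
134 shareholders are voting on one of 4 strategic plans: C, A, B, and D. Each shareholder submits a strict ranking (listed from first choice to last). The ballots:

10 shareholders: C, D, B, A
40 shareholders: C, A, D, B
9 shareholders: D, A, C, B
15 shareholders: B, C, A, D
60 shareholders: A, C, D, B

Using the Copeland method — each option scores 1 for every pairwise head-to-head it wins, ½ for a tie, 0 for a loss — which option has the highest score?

A

C: beats B and D; loses to A → score 2.
A: beats C, B, and D → score 3.
B: loses to C, A, and D → score 0.
D: beats B; loses to C and A → score 1.
A has the best pairwise record.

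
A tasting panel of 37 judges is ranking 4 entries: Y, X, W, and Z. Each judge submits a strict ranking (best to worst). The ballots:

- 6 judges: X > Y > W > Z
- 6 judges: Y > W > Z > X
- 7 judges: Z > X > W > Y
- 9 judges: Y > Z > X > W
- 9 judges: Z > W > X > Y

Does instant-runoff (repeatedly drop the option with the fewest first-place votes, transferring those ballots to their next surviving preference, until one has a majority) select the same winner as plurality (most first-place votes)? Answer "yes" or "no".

no

Instant-runoff — R1 Y 15, X 6, W 0, Z 16 (W out); R2 Y 15, X 6, Z 16 (X out); R3 Y 21, Z 16 (Y winner). Winner: Y.
Plurality — first-place votes: Y 15, X 6, W 0, Z 16. Winner: Z.
The two methods disagree.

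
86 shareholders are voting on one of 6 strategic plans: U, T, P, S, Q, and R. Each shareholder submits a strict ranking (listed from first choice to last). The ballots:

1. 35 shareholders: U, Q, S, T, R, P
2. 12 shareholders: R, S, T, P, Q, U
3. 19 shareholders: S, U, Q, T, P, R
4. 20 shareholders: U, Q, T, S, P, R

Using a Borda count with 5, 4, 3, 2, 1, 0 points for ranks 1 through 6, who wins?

U: 35·5 + 12·0 + 19·4 + 20·5 = 351
T: 35·2 + 12·3 + 19·2 + 20·3 = 204
P: 35·0 + 12·2 + 19·1 + 20·1 = 63
S: 35·3 + 12·4 + 19·5 + 20·2 = 288
Q: 35·4 + 12·1 + 19·3 + 20·4 = 289
R: 35·1 + 12·5 + 19·0 + 20·0 = 95
U has the highest Borda score (351).

U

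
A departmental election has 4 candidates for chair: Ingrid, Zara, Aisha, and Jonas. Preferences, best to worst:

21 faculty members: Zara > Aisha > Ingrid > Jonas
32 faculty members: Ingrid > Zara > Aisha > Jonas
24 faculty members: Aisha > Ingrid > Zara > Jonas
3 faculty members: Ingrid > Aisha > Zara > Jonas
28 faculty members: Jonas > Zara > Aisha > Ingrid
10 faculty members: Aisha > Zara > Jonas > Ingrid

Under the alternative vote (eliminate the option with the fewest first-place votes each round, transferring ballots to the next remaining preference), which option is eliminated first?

Zara

Round 1: Ingrid 35, Zara 21, Aisha 34, Jonas 28. Eliminate Zara.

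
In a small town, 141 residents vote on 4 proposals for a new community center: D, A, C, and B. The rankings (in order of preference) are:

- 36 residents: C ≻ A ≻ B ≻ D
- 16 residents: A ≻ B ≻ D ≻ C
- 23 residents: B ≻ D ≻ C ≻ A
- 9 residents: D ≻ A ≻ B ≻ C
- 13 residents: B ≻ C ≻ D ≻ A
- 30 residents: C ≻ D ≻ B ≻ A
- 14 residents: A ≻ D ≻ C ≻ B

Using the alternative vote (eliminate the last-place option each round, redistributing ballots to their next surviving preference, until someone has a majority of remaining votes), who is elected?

Round 1: D 9, A 30, C 66, B 36. Eliminate D.
Round 2: A 39, C 66, B 36. Eliminate B.
Round 3: A 39, C 102. C has a majority.

C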